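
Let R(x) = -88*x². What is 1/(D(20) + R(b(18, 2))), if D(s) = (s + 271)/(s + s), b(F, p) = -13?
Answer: -40/594589 ≈ -6.7273e-5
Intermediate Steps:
D(s) = (271 + s)/(2*s) (D(s) = (271 + s)/((2*s)) = (271 + s)*(1/(2*s)) = (271 + s)/(2*s))
1/(D(20) + R(b(18, 2))) = 1/((½)*(271 + 20)/20 - 88*(-13)²) = 1/((½)*(1/20)*291 - 88*169) = 1/(291/40 - 14872) = 1/(-594589/40) = -40/594589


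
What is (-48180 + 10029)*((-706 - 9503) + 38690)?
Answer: -1086578631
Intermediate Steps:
(-48180 + 10029)*((-706 - 9503) + 38690) = -38151*(-10209 + 38690) = -38151*28481 = -1086578631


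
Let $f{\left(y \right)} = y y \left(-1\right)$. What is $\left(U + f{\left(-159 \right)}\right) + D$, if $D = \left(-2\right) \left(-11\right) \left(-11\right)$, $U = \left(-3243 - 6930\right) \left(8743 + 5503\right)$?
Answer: $-144950081$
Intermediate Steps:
$f{\left(y \right)} = - y^{2}$ ($f{\left(y \right)} = y^{2} \left(-1\right) = - y^{2}$)
$U = -144924558$ ($U = \left(-10173\right) 14246 = -144924558$)
$D = -242$ ($D = 22 \left(-11\right) = -242$)
$\left(U + f{\left(-159 \right)}\right) + D = \left(-144924558 - \left(-159\right)^{2}\right) - 242 = \left(-144924558 - 25281\right) - 242 = -144949839 - 242 = -144950081$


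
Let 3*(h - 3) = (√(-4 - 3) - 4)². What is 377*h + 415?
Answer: 2677 - 3016*I*√7/3 ≈ 2677.0 - 2659.9*I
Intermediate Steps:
h = 3 + (-4 + I*√7)²/3 (h = 3 + (√(-4 - 3) - 4)²/3 = 3 + (√(-7) - 4)²/3 = 3 + (I*√7 - 4)²/3 = 3 + (-4 + I*√7)²/3 ≈ 6.0 - 7.0553*I)
377*h + 415 = 377*(6 - 8*I*√7/3) + 415 = (2262 - 3016*I*√7/3) + 415 = 2677 - 3016*I*√7/3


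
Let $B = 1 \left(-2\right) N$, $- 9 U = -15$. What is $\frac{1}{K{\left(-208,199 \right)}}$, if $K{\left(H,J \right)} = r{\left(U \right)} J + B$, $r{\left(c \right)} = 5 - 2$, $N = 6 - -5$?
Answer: $\frac{1}{575} \approx 0.0017391$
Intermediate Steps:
$N = 11$ ($N = 6 + 5 = 11$)
$U = \frac{5}{3}$ ($U = \left(- \frac{1}{9}\right) \left(-15\right) = \frac{5}{3} \approx 1.6667$)
$B = -22$ ($B = 1 \left(-2\right) 11 = \left(-2\right) 11 = -22$)
$r{\left(c \right)} = 3$
$K{\left(H,J \right)} = -22 + 3 J$ ($K{\left(H,J \right)} = 3 J - 22 = -22 + 3 J$)
$\frac{1}{K{\left(-208,199 \right)}} = \frac{1}{-22 + 3 \cdot 199} = \frac{1}{-22 + 597} = \frac{1}{575}$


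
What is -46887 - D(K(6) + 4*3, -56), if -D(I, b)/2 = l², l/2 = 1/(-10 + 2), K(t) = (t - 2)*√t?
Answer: -375095/8 ≈ -46887.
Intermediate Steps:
K(t) = √t*(-2 + t) (K(t) = (-2 + t)*√t = √t*(-2 + t))
l = -¼ (l = 2/(-10 + 2) = 2/(-8) = 2*(-⅛) = -¼ ≈ -0.25000)
D(I, b) = -⅛ (D(I, b) = -2*(-¼)² = -2*1/16 = -⅛)
-46887 - D(K(6) + 4*3, -56) = -46887 - 1*(-⅛) = -46887 + ⅛ = -375095/8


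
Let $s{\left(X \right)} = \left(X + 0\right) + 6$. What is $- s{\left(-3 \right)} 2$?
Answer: $-6$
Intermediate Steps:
$s{\left(X \right)} = 6 + X$ ($s{\left(X \right)} = X + 6 = 6 + X$)
$- s{\left(-3 \right)} 2 = - (6 - 3) 2 = \left(-1\right) 3 \cdot 2 = \left(-3\right) 2 = -6$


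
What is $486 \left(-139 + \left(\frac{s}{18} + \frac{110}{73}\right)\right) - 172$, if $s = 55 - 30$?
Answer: $- \frac{4841263}{73} \approx -66319.0$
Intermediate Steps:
$s = 25$ ($s = 55 - 30 = 25$)
$486 \left(-139 + \left(\frac{s}{18} + \frac{110}{73}\right)\right) - 172 = 486 \left(-139 + \left(\frac{25}{18} + \frac{110}{73}\right)\right) - 172 = 486 \left(-139 + \frac{3805}{1314}\right) - 172 = 486 \left(- \frac{178841}{1314}\right) - 172 = - \frac{4828707}{73} - 172 = - \frac{4841263}{73}$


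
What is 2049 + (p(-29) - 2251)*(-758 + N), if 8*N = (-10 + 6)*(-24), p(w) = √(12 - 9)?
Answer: 1681295 - 746*√3 ≈ 1.6800e+6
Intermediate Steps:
p(w) = √3
N = 12 (N = ((-10 + 6)*(-24))/8 = (-4*(-24))/8 = (⅛)*96 = 12)
2049 + (p(-29) - 2251)*(-758 + N) = 2049 + (√3 - 2251)*(-758 + 12) = 2049 + (-2251 + √3)*(-746) = 2049 + (1679246 - 746*√3) = 1681295 - 746*√3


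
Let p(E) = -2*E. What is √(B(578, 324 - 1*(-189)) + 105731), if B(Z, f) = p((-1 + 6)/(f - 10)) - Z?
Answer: √26604650347/503 ≈ 324.27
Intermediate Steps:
B(Z, f) = -Z - 10/(-10 + f) (B(Z, f) = -2*(-1 + 6)/(f - 10) - Z = -10/(-10 + f) - Z = -Z - 10/(-10 + f))
√(B(578, 324 - 1*(-189)) + 105731) = √((-10 - 1*578*(-10 + (324 - 1*(-189))))/(-10 + (324 - 1*(-189))) + 105731) = √((-10 - 1*578*(-10 + (324 + 189)))/(-10 + (324 + 189)) + 105731) = √((-10 - 1*578*(-10 + 513))/(-10 + 513) + 105731) = √((-10 - 1*578*503)/503 + 105731) = √((-10 - 290734)/503 + 105731) = √((1/503)*(-290744) + 105731) = √(-290744/503 + 105731) = √(52891949/503) = √26604650347/503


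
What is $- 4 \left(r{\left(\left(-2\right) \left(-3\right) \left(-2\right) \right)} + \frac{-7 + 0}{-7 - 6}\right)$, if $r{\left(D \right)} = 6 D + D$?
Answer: $\frac{4340}{13} \approx 333.85$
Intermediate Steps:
$r{\left(D \right)} = 7 D$
$- 4 \left(r{\left(\left(-2\right) \left(-3\right) \left(-2\right) \right)} + \frac{-7 + 0}{-7 - 6}\right) = - 4 \left(7 \left(-2\right) \left(-3\right) \left(-2\right) + \frac{-7 + 0}{-7 - 6}\right) = - 4 \left(7 \cdot 6 \left(-2\right) - \frac{7}{-13}\right) = - 4 \left(7 \left(-12\right) - - \frac{7}{13}\right) = - 4 \left(-84 + \frac{7}{13}\right) = \left(-4\right) \left(- \frac{1085}{13}\right) = \frac{4340}{13}$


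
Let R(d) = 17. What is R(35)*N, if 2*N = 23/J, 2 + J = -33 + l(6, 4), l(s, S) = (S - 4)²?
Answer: -391/70 ≈ -5.5857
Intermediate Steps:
l(s, S) = (-4 + S)²
J = -35 (J = -2 + (-33 + (-4 + 4)²) = -2 + (-33 + 0²) = -2 + (-33 + 0) = -2 - 33 = -35)
N = -23/70 (N = (23/(-35))/2 = (23*(-1/35))/2 = (½)*(-23/35) = -23/70 ≈ -0.32857)
R(35)*N = 17*(-23/70) = -391/70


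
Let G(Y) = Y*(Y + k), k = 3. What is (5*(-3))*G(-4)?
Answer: -60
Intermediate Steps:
G(Y) = Y*(3 + Y) (G(Y) = Y*(Y + 3) = Y*(3 + Y))
(5*(-3))*G(-4) = (5*(-3))*(-4*(3 - 4)) = -(-60)*(-1) = -15*4 = -60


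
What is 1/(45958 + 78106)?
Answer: 1/124064 ≈ 8.0603e-6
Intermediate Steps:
1/(45958 + 78106) = 1/124064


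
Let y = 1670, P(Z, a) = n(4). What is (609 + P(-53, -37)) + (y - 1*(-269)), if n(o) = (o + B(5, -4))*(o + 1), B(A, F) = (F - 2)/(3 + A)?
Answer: 10257/4 ≈ 2564.3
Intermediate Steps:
B(A, F) = (-2 + F)/(3 + A)
n(o) = (1 + o)*(-¾ + o) (n(o) = (o + (-2 - 4)/(3 + 5))*(o + 1) = (o - 6/8)*(1 + o) = (o + (⅛)*(-6))*(1 + o) = (o - ¾)*(1 + o) = (-¾ + o)*(1 + o) = (1 + o)*(-¾ + o))
P(Z, a) = 65/4 (P(Z, a) = -¾ + 4² + (¼)*4 = -¾ + 16 + 1 = 65/4)
(609 + P(-53, -37)) + (y - 1*(-269)) = (609 + 65/4) + (1670 - 1*(-269)) = 2501/4 + (1670 + 269) = 2501/4 + 1939 = 10257/4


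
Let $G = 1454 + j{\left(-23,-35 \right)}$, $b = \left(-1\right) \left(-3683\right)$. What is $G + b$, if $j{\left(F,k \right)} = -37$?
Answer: $5100$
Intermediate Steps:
$b = 3683$
$G = 1417$ ($G = 1454 - 37 = 1417$)
$G + b = 1417 + 3683 = 5100$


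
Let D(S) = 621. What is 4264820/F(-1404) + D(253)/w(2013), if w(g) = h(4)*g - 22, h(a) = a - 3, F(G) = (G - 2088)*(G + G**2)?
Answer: 1065777274841/3423814939116 ≈ 0.31128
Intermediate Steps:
F(G) = (-2088 + G)*(G + G**2)
h(a) = -3 + a
w(g) = -22 + g (w(g) = (-3 + 4)*g - 22 = 1*g - 22 = g - 22 = -22 + g)
4264820/F(-1404) + D(253)/w(2013) = 4264820/((-1404*(-2088 + (-1404)**2 - 2087*(-1404)))) + 621/(-22 + 2013) = 4264820/((-1404*(-2088 + 1971216 + 2930148))) + 621/1991 = 4264820/((-1404*4899276)) + 621*(1/1991) = 4264820/(-6878583504) + 621/1991 = 4264820*(-1/6878583504) + 621/1991 = -1066205/1719645876 + 621/1991 = 1065777274841/3423814939116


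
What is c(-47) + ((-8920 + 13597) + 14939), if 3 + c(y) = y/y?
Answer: 19614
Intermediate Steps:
c(y) = -2 (c(y) = -3 + y/y = -3 + 1 = -2)
c(-47) + ((-8920 + 13597) + 14939) = -2 + ((-8920 + 13597) + 14939) = -2 + (4677 + 14939) = -2 + 19616 = 19614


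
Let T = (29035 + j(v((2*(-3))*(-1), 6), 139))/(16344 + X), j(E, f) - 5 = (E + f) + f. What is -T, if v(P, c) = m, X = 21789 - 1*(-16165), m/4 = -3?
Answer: -14653/27149 ≈ -0.53973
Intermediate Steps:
m = -12 (m = 4*(-3) = -12)
X = 37954 (X = 21789 + 16165 = 37954)
v(P, c) = -12
j(E, f) = 5 + E + 2*f (j(E, f) = 5 + ((E + f) + f) = 5 + (E + 2*f) = 5 + E + 2*f)
T = 14653/27149 (T = (29035 + (5 - 12 + 2*139))/(16344 + 37954) = (29035 + (5 - 12 + 278))/54298 = (29035 + 271)*(1/54298) = 29306*(1/54298) = 14653/27149 ≈ 0.53973)
-T = -1*14653/27149 = -14653/27149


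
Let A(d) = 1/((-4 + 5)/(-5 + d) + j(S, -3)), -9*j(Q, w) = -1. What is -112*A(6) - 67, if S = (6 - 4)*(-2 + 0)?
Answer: -839/5 ≈ -167.80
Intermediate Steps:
S = -4 (S = 2*(-2) = -4)
j(Q, w) = 1/9 (j(Q, w) = -1/9*(-1) = 1/9)
A(d) = 1/(1/9 + 1/(-5 + d)) (A(d) = 1/((-4 + 5)/(-5 + d) + 1/9) = 1/(1/(-5 + d) + 1/9) = 1/(1/9 + 1/(-5 + d)))
-112*A(6) - 67 = -1008*(-5 + 6)/(4 + 6) - 67 = -1008/10 - 67 = -112*9/10 - 67 = -504/5 - 67 = -839/5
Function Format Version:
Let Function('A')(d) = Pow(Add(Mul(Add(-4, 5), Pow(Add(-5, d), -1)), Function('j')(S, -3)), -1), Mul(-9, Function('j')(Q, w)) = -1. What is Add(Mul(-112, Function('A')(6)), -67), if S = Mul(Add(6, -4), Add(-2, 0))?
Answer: Rational(-839, 5) ≈ -167.80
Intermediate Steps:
S = -4 (S = Mul(2, -2) = -4)
Function('j')(Q, w) = Rational(1, 9) (Function('j')(Q, w) = Mul(Rational(-1, 9), -1) = Rational(1, 9))
Function('A')(d) = Pow(Add(Rational(1, 9), Pow(Add(-5, d), -1)), -1) (Function('A')(d) = Pow(Add(Mul(Add(-4, 5), Pow(Add(-5, d), -1)), Rational(1, 9)), -1) = Pow(Add(Mul(1, Pow(Add(-5, d), -1)), Rational(1, 9)), -1) = Pow(Add(Pow(Add(-5, d), -1), Rational(1, 9)), -1) = Pow(Add(Rational(1, 9), Pow(Add(-5, d), -1)), -1))
Add(Mul(-112, Function('A')(6)), -67) = Add(Mul(-112, Mul(9, Pow(Add(4, 6), -1), Add(-5, 6))), -67) = Add(Mul(-112, Mul(9, Pow(10, -1), 1)), -67) = Add(Mul(-112, Mul(9, Rational(1, 10), 1)), -67) = Add(Mul(-112, Rational(9, 10)), -67) = Add(Rational(-504, 5), -67) = Rational(-839, 5)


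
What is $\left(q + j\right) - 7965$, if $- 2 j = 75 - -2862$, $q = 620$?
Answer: $- \frac{17627}{2} \approx -8813.5$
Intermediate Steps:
$j = - \frac{2937}{2}$ ($j = - \frac{75 - -2862}{2} = - \frac{75 + 2862}{2} = \left(- \frac{1}{2}\right) 2937 = - \frac{2937}{2} \approx -1468.5$)
$\left(q + j\right) - 7965 = \left(620 - \frac{2937}{2}\right) - 7965 = - \frac{1697}{2} - 7965 = - \frac{17627}{2}$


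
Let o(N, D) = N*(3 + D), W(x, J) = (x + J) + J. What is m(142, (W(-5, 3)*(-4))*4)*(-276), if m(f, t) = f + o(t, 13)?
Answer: 31464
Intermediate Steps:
W(x, J) = x + 2*J (W(x, J) = (J + x) + J = x + 2*J)
m(f, t) = f + 16*t (m(f, t) = f + t*(3 + 13) = f + t*16 = f + 16*t)
m(142, (W(-5, 3)*(-4))*4)*(-276) = (142 + 16*(((-5 + 2*3)*(-4))*4))*(-276) = (142 + 16*(((-5 + 6)*(-4))*4))*(-276) = (142 + 16*((1*(-4))*4))*(-276) = (142 + 16*(-4*4))*(-276) = (142 + 16*(-16))*(-276) = (142 - 256)*(-276) = -114*(-276) = 31464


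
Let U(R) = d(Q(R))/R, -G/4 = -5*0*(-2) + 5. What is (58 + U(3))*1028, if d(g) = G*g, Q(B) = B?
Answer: 39064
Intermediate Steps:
G = -20 (G = -4*(-5*0*(-2) + 5) = -4*(0*(-2) + 5) = -4*(0 + 5) = -4*5 = -20)
d(g) = -20*g
U(R) = -20 (U(R) = (-20*R)/R = -20)
(58 + U(3))*1028 = (58 - 20)*1028 = 38*1028 = 39064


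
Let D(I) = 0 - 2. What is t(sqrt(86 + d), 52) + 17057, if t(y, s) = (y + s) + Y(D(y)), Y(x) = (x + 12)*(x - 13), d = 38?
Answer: 16959 + 2*sqrt(31) ≈ 16970.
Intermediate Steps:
D(I) = -2
Y(x) = (-13 + x)*(12 + x) (Y(x) = (12 + x)*(-13 + x) = (-13 + x)*(12 + x))
t(y, s) = -150 + s + y (t(y, s) = (y + s) + (-156 + (-2)**2 - 1*(-2)) = (s + y) + (-156 + 4 + 2) = (s + y) - 150 = -150 + s + y)
t(sqrt(86 + d), 52) + 17057 = (-150 + 52 + sqrt(86 + 38)) + 17057 = (-150 + 52 + sqrt(124)) + 17057 = (-150 + 52 + 2*sqrt(31)) + 17057 = (-98 + 2*sqrt(31)) + 17057 = 16959 + 2*sqrt(31)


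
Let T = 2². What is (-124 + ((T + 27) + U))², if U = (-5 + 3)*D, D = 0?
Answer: 8649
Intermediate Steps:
U = 0 (U = (-5 + 3)*0 = -2*0 = 0)
T = 4
(-124 + ((T + 27) + U))² = (-124 + ((4 + 27) + 0))² = (-124 + (31 + 0))² = (-124 + 31)² = (-93)² = 8649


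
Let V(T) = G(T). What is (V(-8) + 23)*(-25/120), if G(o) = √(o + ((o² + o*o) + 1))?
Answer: -85/12 ≈ -7.0833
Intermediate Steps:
G(o) = √(1 + o + 2*o²) (G(o) = √(o + ((o² + o²) + 1)) = √(o + (2*o² + 1)) = √(o + (1 + 2*o²)) = √(1 + o + 2*o²))
V(T) = √(1 + T + 2*T²)
(V(-8) + 23)*(-25/120) = (√(1 - 8 + 2*(-8)²) + 23)*(-25/120) = (√(1 - 8 + 2*64) + 23)*(-25*1/120) = (√(1 - 8 + 128) + 23)*(-5/24) = (√121 + 23)*(-5/24) = (11 + 23)*(-5/24) = 34*(-5/24) = -85/12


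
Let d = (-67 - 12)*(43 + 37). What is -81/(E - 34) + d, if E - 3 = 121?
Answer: -63209/10 ≈ -6320.9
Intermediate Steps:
E = 124 (E = 3 + 121 = 124)
d = -6320 (d = -79*80 = -6320)
-81/(E - 34) + d = -81/(124 - 34) - 6320 = -81/90 - 6320 = -81*1/90 - 6320 = -9/10 - 6320 = -63209/10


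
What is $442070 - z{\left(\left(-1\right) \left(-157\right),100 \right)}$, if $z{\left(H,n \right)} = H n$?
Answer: $426370$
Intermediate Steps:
$442070 - z{\left(\left(-1\right) \left(-157\right),100 \right)} = 442070 - \left(-1\right) \left(-157\right) 100 = 442070 - 157 \cdot 100 = 442070 - 15700 = 426370$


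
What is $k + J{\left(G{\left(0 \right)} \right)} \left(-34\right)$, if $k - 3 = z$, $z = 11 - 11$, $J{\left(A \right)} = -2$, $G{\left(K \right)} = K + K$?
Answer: $71$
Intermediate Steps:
$G{\left(K \right)} = 2 K$
$z = 0$ ($z = 11 - 11 = 0$)
$k = 3$ ($k = 3 + 0 = 3$)
$k + J{\left(G{\left(0 \right)} \right)} \left(-34\right) = 3 - -68 = 3 + 68 = 71$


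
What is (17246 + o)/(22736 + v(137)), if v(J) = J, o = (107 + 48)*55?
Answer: 25771/22873 ≈ 1.1267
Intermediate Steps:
o = 8525 (o = 155*55 = 8525)
(17246 + o)/(22736 + v(137)) = (17246 + 8525)/(22736 + 137) = 25771/22873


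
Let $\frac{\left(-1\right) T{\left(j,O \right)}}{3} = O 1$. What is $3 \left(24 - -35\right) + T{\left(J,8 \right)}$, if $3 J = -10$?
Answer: $153$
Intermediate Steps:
$J = - \frac{10}{3}$ ($J = \frac{1}{3} \left(-10\right) = - \frac{10}{3} \approx -3.3333$)
$T{\left(j,O \right)} = - 3 O$ ($T{\left(j,O \right)} = - 3 O 1 = - 3 O$)
$3 \left(24 - -35\right) + T{\left(J,8 \right)} = 3 \left(24 - -35\right) - 24 = 3 \left(24 + 35\right) - 24 = 3 \cdot 59 - 24 = 177 - 24 = 153$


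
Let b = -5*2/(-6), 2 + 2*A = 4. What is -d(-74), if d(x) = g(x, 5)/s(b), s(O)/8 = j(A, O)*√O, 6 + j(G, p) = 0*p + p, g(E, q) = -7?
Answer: -21*√15/520 ≈ -0.15641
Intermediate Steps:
A = 1 (A = -1 + (½)*4 = -1 + 2 = 1)
j(G, p) = -6 + p (j(G, p) = -6 + (0*p + p) = -6 + (0 + p) = -6 + p)
b = 5/3 (b = -10*(-⅙) = 5/3 ≈ 1.6667)
s(O) = 8*√O*(-6 + O) (s(O) = 8*((-6 + O)*√O) = 8*(√O*(-6 + O)) = 8*√O*(-6 + O))
d(x) = 21*√15/520 (d(x) = -7*√15/(40*(-6 + 5/3)) = -7*(-3*√15/520) = -(-21)*√15/520 = 21*√15/520)
-d(-74) = -21*√15/520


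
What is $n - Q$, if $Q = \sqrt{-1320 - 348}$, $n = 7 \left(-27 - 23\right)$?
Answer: $-350 - 2 i \sqrt{417} \approx -350.0 - 40.841 i$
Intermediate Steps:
$n = -350$ ($n = 7 \left(-50\right) = -350$)
$Q = 2 i \sqrt{417}$ ($Q = \sqrt{-1668} = 2 i \sqrt{417} \approx 40.841 i$)
$n - Q = -350 - 2 i \sqrt{417}$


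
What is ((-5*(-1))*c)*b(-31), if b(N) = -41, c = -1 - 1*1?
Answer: 410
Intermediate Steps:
c = -2 (c = -1 - 1 = -2)
((-5*(-1))*c)*b(-31) = (-5*(-1)*(-2))*(-41) = (5*(-2))*(-41) = -10*(-41) = 410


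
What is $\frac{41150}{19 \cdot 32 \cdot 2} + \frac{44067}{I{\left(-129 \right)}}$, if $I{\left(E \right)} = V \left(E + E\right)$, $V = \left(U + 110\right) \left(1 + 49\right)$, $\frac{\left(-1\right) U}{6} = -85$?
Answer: $\frac{3427751193}{101308000} \approx 33.835$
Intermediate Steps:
$U = 510$ ($U = \left(-6\right) \left(-85\right) = 510$)
$V = 31000$ ($V = \left(510 + 110\right) \left(1 + 49\right) = 620 \cdot 50 = 31000$)
$I{\left(E \right)} = 62000 E$ ($I{\left(E \right)} = 31000 \left(E + E\right) = 31000 \cdot 2 E = 62000 E$)
$\frac{41150}{19 \cdot 32 \cdot 2} + \frac{44067}{I{\left(-129 \right)}} = \frac{41150}{19 \cdot 32 \cdot 2} + \frac{44067}{62000 \left(-129\right)} = \frac{41150}{608 \cdot 2} + \frac{44067}{-7998000} = \frac{41150}{1216} + 44067 \left(- \frac{1}{7998000}\right) = 41150 \cdot \frac{1}{1216} - \frac{14689}{2666000} = \frac{20575}{608} - \frac{14689}{2666000} = \frac{3427751193}{101308000}$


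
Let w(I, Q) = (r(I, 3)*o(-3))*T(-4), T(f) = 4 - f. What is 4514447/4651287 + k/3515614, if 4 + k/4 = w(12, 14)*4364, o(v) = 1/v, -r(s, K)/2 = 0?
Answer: 7935489327433/8176064847609 ≈ 0.97058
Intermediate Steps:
r(s, K) = 0 (r(s, K) = -2*0 = 0)
o(v) = 1/v
w(I, Q) = 0 (w(I, Q) = (0/(-3))*(4 - 1*(-4)) = (0*(-1/3))*(4 + 4) = 0*8 = 0)
k = -16 (k = -16 + 4*(0*4364) = -16 + 4*0 = -16 + 0 = -16)
4514447/4651287 + k/3515614 = 4514447/4651287 - 16/3515614 = 4514447*(1/4651287) - 16*1/3515614 = 4514447/4651287 - 8/1757807 = 7935489327433/8176064847609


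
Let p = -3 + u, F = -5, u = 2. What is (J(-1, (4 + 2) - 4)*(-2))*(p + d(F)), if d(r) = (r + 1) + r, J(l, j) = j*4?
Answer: 160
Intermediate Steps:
J(l, j) = 4*j
p = -1 (p = -3 + 2 = -1)
d(r) = 1 + 2*r (d(r) = (1 + r) + r = 1 + 2*r)
(J(-1, (4 + 2) - 4)*(-2))*(p + d(F)) = ((4*((4 + 2) - 4))*(-2))*(-1 + (1 + 2*(-5))) = ((4*(6 - 4))*(-2))*(-1 + (1 - 10)) = ((4*2)*(-2))*(-1 - 9) = (8*(-2))*(-10) = -16*(-10) = 160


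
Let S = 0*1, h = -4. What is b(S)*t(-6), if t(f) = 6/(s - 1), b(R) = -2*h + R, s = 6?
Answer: 48/5 ≈ 9.6000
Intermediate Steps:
S = 0
b(R) = 8 + R (b(R) = -2*(-4) + R = 8 + R)
t(f) = 6/5 (t(f) = 6/(6 - 1) = 6/5)
b(S)*t(-6) = (8 + 0)*(6/5) = 8*(6/5) = 48/5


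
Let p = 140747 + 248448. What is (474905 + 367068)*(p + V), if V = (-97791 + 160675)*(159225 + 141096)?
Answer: 15901312599554107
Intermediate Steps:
V = 18885385764 (V = 62884*300321 = 18885385764)
p = 389195
(474905 + 367068)*(p + V) = (474905 + 367068)*(389195 + 18885385764) = 841973*18885774959 = 15901312599554107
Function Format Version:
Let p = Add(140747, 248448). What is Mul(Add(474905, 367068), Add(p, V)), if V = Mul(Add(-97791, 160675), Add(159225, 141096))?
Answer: 15901312599554107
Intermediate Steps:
V = 18885385764 (V = Mul(62884, 300321) = 18885385764)
p = 389195
Mul(Add(474905, 367068), Add(p, V)) = Mul(Add(474905, 367068), Add(389195, 18885385764)) = Mul(841973, 18885774959) = 15901312599554107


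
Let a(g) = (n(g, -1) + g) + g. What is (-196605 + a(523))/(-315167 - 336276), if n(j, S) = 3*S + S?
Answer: 195563/651443 ≈ 0.30020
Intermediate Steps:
n(j, S) = 4*S
a(g) = -4 + 2*g (a(g) = (4*(-1) + g) + g = (-4 + g) + g = -4 + 2*g)
(-196605 + a(523))/(-315167 - 336276) = (-196605 + (-4 + 2*523))/(-315167 - 336276) = (-196605 + (-4 + 1046))/(-651443) = (-196605 + 1042)*(-1/651443) = -195563*(-1/651443) = 195563/651443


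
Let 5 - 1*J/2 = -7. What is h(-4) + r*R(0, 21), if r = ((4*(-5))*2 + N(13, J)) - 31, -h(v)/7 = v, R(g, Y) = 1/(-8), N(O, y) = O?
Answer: 141/4 ≈ 35.250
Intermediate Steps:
J = 24 (J = 10 - 2*(-7) = 10 + 14 = 24)
R(g, Y) = -1/8
h(v) = -7*v
r = -58 (r = ((4*(-5))*2 + 13) - 31 = (-20*2 + 13) - 31 = (-40 + 13) - 31 = -27 - 31 = -58)
h(-4) + r*R(0, 21) = -7*(-4) - 58*(-1/8) = 28 + 29/4 = 141/4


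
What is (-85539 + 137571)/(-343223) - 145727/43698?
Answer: -52290552457/14998158654 ≈ -3.4865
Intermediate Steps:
(-85539 + 137571)/(-343223) - 145727/43698 = 52032*(-1/343223) - 145727*1/43698 = -52032/343223 - 145727/43698 = -52290552457/14998158654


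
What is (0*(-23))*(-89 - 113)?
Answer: 0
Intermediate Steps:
(0*(-23))*(-89 - 113) = 0*(-202) = 0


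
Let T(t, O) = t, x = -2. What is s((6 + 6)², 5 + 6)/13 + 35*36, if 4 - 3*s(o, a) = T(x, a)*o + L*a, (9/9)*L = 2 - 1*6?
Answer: 16492/13 ≈ 1268.6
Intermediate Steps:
L = -4 (L = 2 - 1*6 = 2 - 6 = -4)
s(o, a) = 4/3 + 2*o/3 + 4*a/3 (s(o, a) = 4/3 - (-2*o - 4*a)/3 = 4/3 - (-4*a - 2*o)/3 = 4/3 + (2*o/3 + 4*a/3) = 4/3 + 2*o/3 + 4*a/3)
s((6 + 6)², 5 + 6)/13 + 35*36 = (4/3 + 2*(6 + 6)²/3 + 4*(5 + 6)/3)/13 + 35*36 = (4/3 + (⅔)*12² + (4/3)*11)*(1/13) + 1260 = (4/3 + (⅔)*144 + 44/3)*(1/13) + 1260 = (4/3 + 96 + 44/3)*(1/13) + 1260 = 112*(1/13) + 1260 = 112/13 + 1260 = 16492/13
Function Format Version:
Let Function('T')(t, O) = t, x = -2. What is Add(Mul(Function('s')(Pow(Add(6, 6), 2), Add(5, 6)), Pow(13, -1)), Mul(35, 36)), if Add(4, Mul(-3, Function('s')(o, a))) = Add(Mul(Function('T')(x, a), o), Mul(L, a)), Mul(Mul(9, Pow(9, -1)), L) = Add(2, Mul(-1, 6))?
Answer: Rational(16492, 13) ≈ 1268.6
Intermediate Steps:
L = -4 (L = Add(2, Mul(-1, 6)) = Add(2, -6) = -4)
Function('s')(o, a) = Add(Rational(4, 3), Mul(Rational(2, 3), o), Mul(Rational(4, 3), a)) (Function('s')(o, a) = Add(Rational(4, 3), Mul(Rational(-1, 3), Add(Mul(-2, o), Mul(-4, a)))) = Add(Rational(4, 3), Mul(Rational(-1, 3), Add(Mul(-4, a), Mul(-2, o)))) = Add(Rational(4, 3), Add(Mul(Rational(2, 3), o), Mul(Rational(4, 3), a))) = Add(Rational(4, 3), Mul(Rational(2, 3), o), Mul(Rational(4, 3), a)))
Add(Mul(Function('s')(Pow(Add(6, 6), 2), Add(5, 6)), Pow(13, -1)), Mul(35, 36)) = Add(Mul(Add(Rational(4, 3), Mul(Rational(2, 3), Pow(Add(6, 6), 2)), Mul(Rational(4, 3), Add(5, 6))), Pow(13, -1)), Mul(35, 36)) = Add(Mul(Add(Rational(4, 3), Mul(Rational(2, 3), Pow(12, 2)), Mul(Rational(4, 3), 11)), Rational(1, 13)), 1260) = Add(Mul(Add(Rational(4, 3), Mul(Rational(2, 3), 144), Rational(44, 3)), Rational(1, 13)), 1260) = Add(Mul(Add(Rational(4, 3), 96, Rational(44, 3)), Rational(1, 13)), 1260) = Add(Mul(112, Rational(1, 13)), 1260) = Add(Rational(112, 13), 1260) = Rational(16492, 13)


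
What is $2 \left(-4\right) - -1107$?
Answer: $1099$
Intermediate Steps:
$2 \left(-4\right) - -1107 = -8 + 1107 = 1099$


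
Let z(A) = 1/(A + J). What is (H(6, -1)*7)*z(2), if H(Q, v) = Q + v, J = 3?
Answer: 7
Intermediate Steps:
z(A) = 1/(3 + A) (z(A) = 1/(A + 3) = 1/(3 + A))
(H(6, -1)*7)*z(2) = ((6 - 1)*7)/(3 + 2) = (5*7)/5 = 35*(⅕) = 7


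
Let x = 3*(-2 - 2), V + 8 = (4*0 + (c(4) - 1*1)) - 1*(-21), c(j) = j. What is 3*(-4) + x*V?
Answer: -204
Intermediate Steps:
V = 16 (V = -8 + ((4*0 + (4 - 1*1)) - 1*(-21)) = -8 + ((0 + (4 - 1)) + 21) = -8 + ((0 + 3) + 21) = -8 + (3 + 21) = -8 + 24 = 16)
x = -12 (x = 3*(-4) = -12)
3*(-4) + x*V = 3*(-4) - 12*16 = -12 - 192 = -204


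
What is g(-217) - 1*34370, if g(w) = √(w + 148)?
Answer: -34370 + I*√69 ≈ -34370.0 + 8.3066*I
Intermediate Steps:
g(w) = √(148 + w)
g(-217) - 1*34370 = √(148 - 217) - 1*34370 = √(-69) - 34370 = I*√69 - 34370 = -34370 + I*√69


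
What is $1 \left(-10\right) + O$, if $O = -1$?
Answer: $-11$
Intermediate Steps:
$1 \left(-10\right) + O = 1 \left(-10\right) - 1 = -10 - 1 = -11$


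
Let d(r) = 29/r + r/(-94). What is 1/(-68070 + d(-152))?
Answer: -7144/486281891 ≈ -1.4691e-5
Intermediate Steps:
d(r) = 29/r - r/94 (d(r) = 29/r + r*(-1/94) = 29/r - r/94)
1/(-68070 + d(-152)) = 1/(-68070 + (29/(-152) - 1/94*(-152))) = 1/(-68070 + (29*(-1/152) + 76/47)) = 1/(-68070 + (-29/152 + 76/47)) = 1/(-68070 + 10189/7144) = 1/(-486281891/7144) = -7144/486281891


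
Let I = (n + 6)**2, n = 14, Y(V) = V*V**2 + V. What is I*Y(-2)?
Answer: -4000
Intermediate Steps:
Y(V) = V + V**3 (Y(V) = V**3 + V = V + V**3)
I = 400 (I = (14 + 6)**2 = 20**2 = 400)
I*Y(-2) = 400*(-2 + (-2)**3) = 400*(-2 - 8) = 400*(-10) = -4000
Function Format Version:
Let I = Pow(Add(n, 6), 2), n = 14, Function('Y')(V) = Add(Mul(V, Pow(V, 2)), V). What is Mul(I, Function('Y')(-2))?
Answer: -4000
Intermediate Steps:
Function('Y')(V) = Add(V, Pow(V, 3)) (Function('Y')(V) = Add(Pow(V, 3), V) = Add(V, Pow(V, 3)))
I = 400 (I = Pow(Add(14, 6), 2) = Pow(20, 2) = 400)
Mul(I, Function('Y')(-2)) = Mul(400, Add(-2, Pow(-2, 3))) = Mul(400, Add(-2, -8)) = Mul(400, -10) = -4000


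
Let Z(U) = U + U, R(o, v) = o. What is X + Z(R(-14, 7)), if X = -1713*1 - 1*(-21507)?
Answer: 19766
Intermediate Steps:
Z(U) = 2*U
X = 19794 (X = -1713 + 21507 = 19794)
X + Z(R(-14, 7)) = 19794 + 2*(-14) = 19794 - 28 = 19766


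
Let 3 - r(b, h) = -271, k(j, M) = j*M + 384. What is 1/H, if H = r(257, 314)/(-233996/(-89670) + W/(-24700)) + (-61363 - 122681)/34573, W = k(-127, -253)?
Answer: 662561911/136862844132 ≈ 0.0048411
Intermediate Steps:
k(j, M) = 384 + M*j (k(j, M) = M*j + 384 = 384 + M*j)
W = 32515 (W = 384 - 253*(-127) = 384 + 32131 = 32515)
r(b, h) = 274 (r(b, h) = 3 - 1*(-271) = 3 + 271 = 274)
H = 136862844132/662561911 (H = 274/(-233996/(-89670) + 32515/(-24700)) + (-61363 - 122681)/34573 = 274/(-233996*(-1/89670) + 32515*(-1/24700)) - 184044*1/34573 = 274/(274/105 - 6503/4940) - 26292/4939 = 274/(134149/103740) - 26292/4939 = 274*(103740/134149) - 26292/4939 = 28424760/134149 - 26292/4939 = 136862844132/662561911 ≈ 206.57)
1/H = 1/(136862844132/662561911) = 662561911/136862844132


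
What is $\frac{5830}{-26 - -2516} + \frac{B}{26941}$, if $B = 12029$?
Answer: $\frac{18701824}{6708309} \approx 2.7879$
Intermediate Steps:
$\frac{5830}{-26 - -2516} + \frac{B}{26941} = \frac{5830}{-26 - -2516} + \frac{12029}{26941} = \frac{5830}{-26 + 2516} + 12029 \cdot \frac{1}{26941} = \frac{5830}{2490} + \frac{12029}{26941} = 5830 \cdot \frac{1}{2490} + \frac{12029}{26941} = \frac{583}{249} + \frac{12029}{26941} = \frac{18701824}{6708309}$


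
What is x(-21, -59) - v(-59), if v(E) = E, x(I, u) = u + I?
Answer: -21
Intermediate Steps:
x(I, u) = I + u
x(-21, -59) - v(-59) = (-21 - 59) - 1*(-59) = -80 + 59 = -21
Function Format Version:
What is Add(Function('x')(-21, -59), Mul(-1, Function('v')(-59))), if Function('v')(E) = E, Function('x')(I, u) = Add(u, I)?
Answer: -21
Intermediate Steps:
Function('x')(I, u) = Add(I, u)
Add(Function('x')(-21, -59), Mul(-1, Function('v')(-59))) = Add(Add(-21, -59), Mul(-1, -59)) = Add(-80, 59) = -21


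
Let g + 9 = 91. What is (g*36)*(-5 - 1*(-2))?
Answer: -8856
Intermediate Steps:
g = 82 (g = -9 + 91 = 82)
(g*36)*(-5 - 1*(-2)) = (82*36)*(-5 - 1*(-2)) = 2952*(-5 + 2) = 2952*(-3) = -8856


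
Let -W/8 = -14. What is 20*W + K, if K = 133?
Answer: 2373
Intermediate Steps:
W = 112 (W = -8*(-14) = 112)
20*W + K = 20*112 + 133 = 2240 + 133 = 2373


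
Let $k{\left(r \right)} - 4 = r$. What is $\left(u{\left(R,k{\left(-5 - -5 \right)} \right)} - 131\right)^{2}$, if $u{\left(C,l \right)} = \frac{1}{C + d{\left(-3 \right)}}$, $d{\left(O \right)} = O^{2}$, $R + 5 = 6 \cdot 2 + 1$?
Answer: $\frac{4955076}{289} \approx 17146.0$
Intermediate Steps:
$R = 8$ ($R = -5 + \left(6 \cdot 2 + 1\right) = -5 + \left(12 + 1\right) = -5 + 13 = 8$)
$k{\left(r \right)} = 4 + r$
$u{\left(C,l \right)} = \frac{1}{9 + C}$ ($u{\left(C,l \right)} = \frac{1}{C + \left(-3\right)^{2}} = \frac{1}{C + 9} = \frac{1}{9 + C}$)
$\left(u{\left(R,k{\left(-5 - -5 \right)} \right)} - 131\right)^{2} = \left(\frac{1}{9 + 8} - 131\right)^{2} = \left(\frac{1}{17} - 131\right)^{2} = \left(- \frac{2226}{17}\right)^{2} = \frac{4955076}{289}$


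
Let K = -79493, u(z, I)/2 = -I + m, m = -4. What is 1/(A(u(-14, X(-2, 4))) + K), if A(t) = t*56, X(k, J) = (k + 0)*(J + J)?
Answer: -1/78149 ≈ -1.2796e-5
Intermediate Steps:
X(k, J) = 2*J*k (X(k, J) = k*(2*J) = 2*J*k)
u(z, I) = -8 - 2*I (u(z, I) = 2*(-I - 4) = 2*(-4 - I) = -8 - 2*I)
A(t) = 56*t
1/(A(u(-14, X(-2, 4))) + K) = 1/(56*(-8 - 4*4*(-2)) - 79493) = 1/(56*(-8 - 2*(-16)) - 79493) = 1/(56*(-8 + 32) - 79493) = 1/(56*24 - 79493) = 1/(1344 - 79493) = 1/(-78149) = -1/78149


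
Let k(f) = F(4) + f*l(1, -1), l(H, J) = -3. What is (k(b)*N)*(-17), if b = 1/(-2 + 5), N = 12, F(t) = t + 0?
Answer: -612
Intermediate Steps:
F(t) = t
b = ⅓ (b = 1/3 = ⅓ ≈ 0.33333)
k(f) = 4 - 3*f (k(f) = 4 + f*(-3) = 4 - 3*f)
(k(b)*N)*(-17) = ((4 - 3*⅓)*12)*(-17) = ((4 - 1)*12)*(-17) = (3*12)*(-17) = 36*(-17) = -612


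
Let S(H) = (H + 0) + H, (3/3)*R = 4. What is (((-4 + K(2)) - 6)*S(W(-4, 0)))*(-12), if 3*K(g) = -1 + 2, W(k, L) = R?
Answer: 928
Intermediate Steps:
R = 4
W(k, L) = 4
S(H) = 2*H (S(H) = H + H = 2*H)
K(g) = ⅓ (K(g) = (-1 + 2)/3 = (⅓)*1 = ⅓)
(((-4 + K(2)) - 6)*S(W(-4, 0)))*(-12) = (((-4 + ⅓) - 6)*(2*4))*(-12) = ((-11/3 - 6)*8)*(-12) = -29/3*8*(-12) = -232/3*(-12) = 928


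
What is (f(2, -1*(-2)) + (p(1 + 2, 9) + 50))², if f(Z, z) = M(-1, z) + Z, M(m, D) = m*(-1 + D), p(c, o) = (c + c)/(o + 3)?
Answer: 10609/4 ≈ 2652.3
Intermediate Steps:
p(c, o) = 2*c/(3 + o) (p(c, o) = (2*c)/(3 + o) = 2*c/(3 + o))
f(Z, z) = 1 + Z - z (f(Z, z) = -(-1 + z) + Z = (1 - z) + Z = 1 + Z - z)
(f(2, -1*(-2)) + (p(1 + 2, 9) + 50))² = ((1 + 2 - (-1)*(-2)) + (2*(1 + 2)/(3 + 9) + 50))² = ((1 + 2 - 1*2) + (2*3/12 + 50))² = ((1 + 2 - 2) + (2*3*(1/12) + 50))² = (1 + (½ + 50))² = (1 + 101/2)² = (103/2)² = 10609/4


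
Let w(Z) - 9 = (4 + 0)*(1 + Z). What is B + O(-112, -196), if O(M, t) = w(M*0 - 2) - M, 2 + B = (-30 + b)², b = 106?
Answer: 5891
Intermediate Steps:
w(Z) = 13 + 4*Z (w(Z) = 9 + (4 + 0)*(1 + Z) = 9 + 4*(1 + Z) = 9 + (4 + 4*Z) = 13 + 4*Z)
B = 5774 (B = -2 + (-30 + 106)² = -2 + 76² = -2 + 5776 = 5774)
O(M, t) = 5 - M (O(M, t) = (13 + 4*(M*0 - 2)) - M = (13 + 4*(0 - 2)) - M = (13 + 4*(-2)) - M = (13 - 8) - M = 5 - M)
B + O(-112, -196) = 5774 + (5 - 1*(-112)) = 5774 + (5 + 112) = 5774 + 117 = 5891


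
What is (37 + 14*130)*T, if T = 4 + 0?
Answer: 7428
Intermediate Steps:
T = 4
(37 + 14*130)*T = (37 + 14*130)*4 = (37 + 1820)*4 = 1857*4 = 7428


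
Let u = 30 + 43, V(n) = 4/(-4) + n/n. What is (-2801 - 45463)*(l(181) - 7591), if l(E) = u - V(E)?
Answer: 362848752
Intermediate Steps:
V(n) = 0 (V(n) = 4*(-¼) + 1 = -1 + 1 = 0)
u = 73
l(E) = 73 (l(E) = 73 - 1*0 = 73 + 0 = 73)
(-2801 - 45463)*(l(181) - 7591) = (-2801 - 45463)*(73 - 7591) = -48264*(-7518) = 362848752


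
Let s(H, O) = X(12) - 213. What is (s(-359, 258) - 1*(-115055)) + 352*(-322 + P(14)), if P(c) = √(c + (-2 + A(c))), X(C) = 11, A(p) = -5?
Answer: 1509 + 352*√7 ≈ 2440.3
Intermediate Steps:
P(c) = √(-7 + c) (P(c) = √(c + (-2 - 5)) = √(c - 7) = √(-7 + c))
s(H, O) = -202 (s(H, O) = 11 - 213 = -202)
(s(-359, 258) - 1*(-115055)) + 352*(-322 + P(14)) = (-202 - 1*(-115055)) + 352*(-322 + √(-7 + 14)) = (-202 + 115055) + 352*(-322 + √7) = 114853 + (-113344 + 352*√7) = 1509 + 352*√7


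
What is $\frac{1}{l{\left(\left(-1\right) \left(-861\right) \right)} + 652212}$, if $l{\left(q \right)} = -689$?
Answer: $\frac{1}{651523} \approx 1.5349 \cdot 10^{-6}$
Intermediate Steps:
$\frac{1}{l{\left(\left(-1\right) \left(-861\right) \right)} + 652212} = \frac{1}{-689 + 652212} = \frac{1}{651523}$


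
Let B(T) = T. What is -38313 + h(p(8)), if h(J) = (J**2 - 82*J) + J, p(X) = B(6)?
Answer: -38763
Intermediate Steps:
p(X) = 6
h(J) = J**2 - 81*J
-38313 + h(p(8)) = -38313 + 6*(-81 + 6) = -38313 + 6*(-75) = -38313 - 450 = -38763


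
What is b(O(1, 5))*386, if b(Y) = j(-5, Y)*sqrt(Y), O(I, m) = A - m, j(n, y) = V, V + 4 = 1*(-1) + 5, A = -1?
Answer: 0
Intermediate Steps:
V = 0 (V = -4 + (1*(-1) + 5) = -4 + (-1 + 5) = -4 + 4 = 0)
j(n, y) = 0
O(I, m) = -1 - m
b(Y) = 0 (b(Y) = 0*sqrt(Y) = 0)
b(O(1, 5))*386 = 0*386 = 0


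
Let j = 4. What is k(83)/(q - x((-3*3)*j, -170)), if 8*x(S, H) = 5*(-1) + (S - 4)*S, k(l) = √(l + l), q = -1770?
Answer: -8*√166/15595 ≈ -0.0066094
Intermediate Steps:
k(l) = √2*√l (k(l) = √(2*l) = √2*√l)
x(S, H) = -5/8 + S*(-4 + S)/8 (x(S, H) = (5*(-1) + (S - 4)*S)/8 = (-5 + (-4 + S)*S)/8 = (-5 + S*(-4 + S))/8 = -5/8 + S*(-4 + S)/8)
k(83)/(q - x((-3*3)*j, -170)) = (√2*√83)/(-1770 - (-5/8 - (-3*3)*4/2 + (-3*3*4)²/8)) = √166/(-1770 - (-5/8 - (-9)*4/2 + (-9*4)²/8)) = √166/(-1770 - (-5/8 - ½*(-36) + (⅛)*(-36)²)) = √166/(-1770 - (-5/8 + 18 + (⅛)*1296)) = √166/(-1770 - (-5/8 + 18 + 162)) = √166/(-1770 - 1*1435/8) = √166/(-1770 - 1435/8) = √166/(-15595/8) = √166*(-8/15595) = -8*√166/15595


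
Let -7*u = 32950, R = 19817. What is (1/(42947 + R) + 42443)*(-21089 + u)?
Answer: -481027051915569/439348 ≈ -1.0949e+9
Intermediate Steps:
u = -32950/7 (u = -⅐*32950 = -32950/7 ≈ -4707.1)
(1/(42947 + R) + 42443)*(-21089 + u) = (1/(42947 + 19817) + 42443)*(-21089 - 32950/7) = (1/62764 + 42443)*(-180573/7) = (2663892453/62764)*(-180573/7) = -481027051915569/439348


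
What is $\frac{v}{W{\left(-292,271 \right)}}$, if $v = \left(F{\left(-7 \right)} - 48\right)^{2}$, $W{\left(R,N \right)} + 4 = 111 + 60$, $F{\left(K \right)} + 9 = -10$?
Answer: $\frac{4489}{167} \approx 26.88$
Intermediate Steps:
$F{\left(K \right)} = -19$ ($F{\left(K \right)} = -9 - 10 = -19$)
$W{\left(R,N \right)} = 167$ ($W{\left(R,N \right)} = -4 + \left(111 + 60\right) = -4 + 171 = 167$)
$v = 4489$ ($v = \left(-19 - 48\right)^{2} = \left(-67\right)^{2} = 4489$)
$\frac{v}{W{\left(-292,271 \right)}} = \frac{4489}{167}$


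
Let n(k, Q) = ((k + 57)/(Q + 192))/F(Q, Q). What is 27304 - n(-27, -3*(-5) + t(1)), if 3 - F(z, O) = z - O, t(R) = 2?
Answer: 5706526/209 ≈ 27304.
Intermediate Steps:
F(z, O) = 3 + O - z (F(z, O) = 3 - (z - O) = 3 + (O - z) = 3 + O - z)
n(k, Q) = (57 + k)/(3*(192 + Q)) (n(k, Q) = ((k + 57)/(Q + 192))/(3 + Q - Q) = ((57 + k)/(192 + Q))/3 = ((57 + k)/(192 + Q))*(1/3) = (57 + k)/(3*(192 + Q)))
27304 - n(-27, -3*(-5) + t(1)) = 27304 - (57 - 27)/(3*(192 + (-3*(-5) + 2))) = 27304 - 30/(3*(192 + (15 + 2))) = 27304 - 30/(3*(192 + 17)) = 27304 - 30/(3*209) = 27304 - 1*10/209 = 27304 - 10/209 = 5706526/209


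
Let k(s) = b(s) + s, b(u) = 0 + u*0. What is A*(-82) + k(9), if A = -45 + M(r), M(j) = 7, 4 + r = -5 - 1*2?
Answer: 3125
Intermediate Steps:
r = -11 (r = -4 + (-5 - 1*2) = -4 + (-5 - 2) = -4 - 7 = -11)
b(u) = 0 (b(u) = 0 + 0 = 0)
A = -38 (A = -45 + 7 = -38)
k(s) = s (k(s) = 0 + s = s)
A*(-82) + k(9) = -38*(-82) + 9 = 3116 + 9 = 3125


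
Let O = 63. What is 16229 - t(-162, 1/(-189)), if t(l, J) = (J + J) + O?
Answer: 3055376/189 ≈ 16166.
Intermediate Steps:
t(l, J) = 63 + 2*J (t(l, J) = (J + J) + 63 = 2*J + 63 = 63 + 2*J)
16229 - t(-162, 1/(-189)) = 16229 - (63 + 2/(-189)) = 16229 - (63 + 2*(-1/189)) = 16229 - (63 - 2/189) = 16229 - 1*11905/189 = 16229 - 11905/189 = 3055376/189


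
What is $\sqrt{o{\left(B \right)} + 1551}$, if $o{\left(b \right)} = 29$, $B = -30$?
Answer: $2 \sqrt{395} \approx 39.749$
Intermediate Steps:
$\sqrt{o{\left(B \right)} + 1551} = \sqrt{29 + 1551} = \sqrt{1580} = 2 \sqrt{395}$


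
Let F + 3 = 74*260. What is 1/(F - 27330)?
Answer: -1/8093 ≈ -0.00012356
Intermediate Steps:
F = 19237 (F = -3 + 74*260 = -3 + 19240 = 19237)
1/(F - 27330) = 1/(19237 - 27330) = 1/(-8093) = -1/8093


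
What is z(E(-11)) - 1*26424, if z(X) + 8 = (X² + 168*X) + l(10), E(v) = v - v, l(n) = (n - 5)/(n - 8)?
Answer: -52859/2 ≈ -26430.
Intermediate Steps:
l(n) = (-5 + n)/(-8 + n)
E(v) = 0
z(X) = -11/2 + X² + 168*X (z(X) = -8 + ((X² + 168*X) + (-5 + 10)/(-8 + 10)) = -8 + ((X² + 168*X) + 5/2) = -8 + (5/2 + X² + 168*X) = -11/2 + X² + 168*X)
z(E(-11)) - 1*26424 = (-11/2 + 0² + 168*0) - 1*26424 = (-11/2 + 0 + 0) - 26424 = -11/2 - 26424 = -52859/2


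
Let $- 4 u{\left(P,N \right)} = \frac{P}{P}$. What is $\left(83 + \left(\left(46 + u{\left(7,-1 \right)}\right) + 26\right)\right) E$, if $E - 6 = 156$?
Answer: $\frac{50139}{2} \approx 25070.0$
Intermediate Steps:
$u{\left(P,N \right)} = - \frac{1}{4}$ ($u{\left(P,N \right)} = - \frac{P \frac{1}{P}}{4} = \left(- \frac{1}{4}\right) 1 = - \frac{1}{4}$)
$E = 162$ ($E = 6 + 156 = 162$)
$\left(83 + \left(\left(46 + u{\left(7,-1 \right)}\right) + 26\right)\right) E = \left(83 + \left(\left(46 - \frac{1}{4}\right) + 26\right)\right) 162 = \left(83 + \left(\frac{183}{4} + 26\right)\right) 162 = \left(83 + \frac{287}{4}\right) 162 = \frac{619}{4} \cdot 162 = \frac{50139}{2}$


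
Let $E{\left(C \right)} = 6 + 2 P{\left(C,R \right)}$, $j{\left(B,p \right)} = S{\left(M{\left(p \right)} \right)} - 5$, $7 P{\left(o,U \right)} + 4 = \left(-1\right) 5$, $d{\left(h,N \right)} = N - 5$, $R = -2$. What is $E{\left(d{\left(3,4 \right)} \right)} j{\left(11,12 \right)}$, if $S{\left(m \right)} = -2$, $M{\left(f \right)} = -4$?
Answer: $-24$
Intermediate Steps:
$d{\left(h,N \right)} = -5 + N$
$P{\left(o,U \right)} = - \frac{9}{7}$ ($P{\left(o,U \right)} = - \frac{4}{7} + \frac{\left(-1\right) 5}{7} = - \frac{4}{7} + \frac{1}{7} \left(-5\right) = - \frac{4}{7} - \frac{5}{7} = - \frac{9}{7}$)
$j{\left(B,p \right)} = -7$ ($j{\left(B,p \right)} = -2 - 5 = -7$)
$E{\left(C \right)} = \frac{24}{7}$ ($E{\left(C \right)} = 6 + 2 \left(- \frac{9}{7}\right) = 6 - \frac{18}{7} = \frac{24}{7}$)
$E{\left(d{\left(3,4 \right)} \right)} j{\left(11,12 \right)} = \frac{24}{7} \left(-7\right) = -24$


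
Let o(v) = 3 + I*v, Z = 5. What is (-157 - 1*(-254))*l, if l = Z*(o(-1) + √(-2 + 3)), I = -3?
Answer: 3395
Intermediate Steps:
o(v) = 3 - 3*v
l = 35 (l = 5*((3 - 3*(-1)) + √(-2 + 3)) = 5*((3 + 3) + √1) = 5*(6 + 1) = 5*7 = 35)
(-157 - 1*(-254))*l = (-157 - 1*(-254))*35 = (-157 + 254)*35 = 97*35 = 3395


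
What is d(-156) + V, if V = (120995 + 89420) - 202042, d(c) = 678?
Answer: 9051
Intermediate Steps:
V = 8373 (V = 210415 - 202042 = 8373)
d(-156) + V = 678 + 8373 = 9051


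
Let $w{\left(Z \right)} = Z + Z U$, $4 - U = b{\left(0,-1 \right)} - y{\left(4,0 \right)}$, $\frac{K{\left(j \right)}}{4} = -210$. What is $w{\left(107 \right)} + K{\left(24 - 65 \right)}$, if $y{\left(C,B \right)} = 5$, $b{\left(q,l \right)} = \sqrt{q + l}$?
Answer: $230 - 107 i \approx 230.0 - 107.0 i$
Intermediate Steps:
$K{\left(j \right)} = -840$ ($K{\left(j \right)} = 4 \left(-210\right) = -840$)
$b{\left(q,l \right)} = \sqrt{l + q}$
$U = 9 - i$ ($U = 4 - \left(\sqrt{-1 + 0} - 5\right) = 4 - \left(\sqrt{-1} - 5\right) = 4 - \left(i - 5\right) = 4 - \left(-5 + i\right) = 4 + \left(5 - i\right) = 9 - i \approx 9.0 - 1.0 i$)
$w{\left(Z \right)} = Z + Z \left(9 - i\right)$
$w{\left(107 \right)} + K{\left(24 - 65 \right)} = 107 \left(10 - i\right) - 840 = \left(1070 - 107 i\right) - 840 = 230 - 107 i$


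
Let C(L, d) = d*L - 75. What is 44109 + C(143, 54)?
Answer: 51756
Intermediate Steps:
C(L, d) = -75 + L*d (C(L, d) = L*d - 75 = -75 + L*d)
44109 + C(143, 54) = 44109 + (-75 + 143*54) = 44109 + (-75 + 7722) = 44109 + 7647 = 51756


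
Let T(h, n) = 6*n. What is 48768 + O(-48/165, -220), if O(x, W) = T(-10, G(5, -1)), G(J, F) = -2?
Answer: 48756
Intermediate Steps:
O(x, W) = -12 (O(x, W) = 6*(-2) = -12)
48768 + O(-48/165, -220) = 48768 - 12 = 48756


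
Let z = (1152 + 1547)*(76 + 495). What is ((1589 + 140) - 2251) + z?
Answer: 1540607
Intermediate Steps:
z = 1541129 (z = 2699*571 = 1541129)
((1589 + 140) - 2251) + z = ((1589 + 140) - 2251) + 1541129 = (1729 - 2251) + 1541129 = -522 + 1541129 = 1540607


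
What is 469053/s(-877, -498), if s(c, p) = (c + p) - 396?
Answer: -469053/1771 ≈ -264.85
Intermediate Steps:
s(c, p) = -396 + c + p
469053/s(-877, -498) = 469053/(-396 - 877 - 498) = 469053/(-1771) = 469053*(-1/1771) = -469053/1771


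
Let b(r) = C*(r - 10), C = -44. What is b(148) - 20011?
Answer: -26083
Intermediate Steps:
b(r) = 440 - 44*r (b(r) = -44*(r - 10) = -44*(-10 + r) = 440 - 44*r)
b(148) - 20011 = (440 - 44*148) - 20011 = (440 - 6512) - 20011 = -6072 - 20011 = -26083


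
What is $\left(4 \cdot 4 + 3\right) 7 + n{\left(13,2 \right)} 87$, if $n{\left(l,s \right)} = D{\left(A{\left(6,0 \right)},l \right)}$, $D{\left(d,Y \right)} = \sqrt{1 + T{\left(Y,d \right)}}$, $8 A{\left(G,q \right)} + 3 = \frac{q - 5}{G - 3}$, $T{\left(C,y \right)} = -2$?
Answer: $133 + 87 i \approx 133.0 + 87.0 i$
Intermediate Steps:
$A{\left(G,q \right)} = - \frac{3}{8} + \frac{-5 + q}{8 \left(-3 + G\right)}$ ($A{\left(G,q \right)} = - \frac{3}{8} + \frac{\left(q - 5\right) \frac{1}{G - 3}}{8} = - \frac{3}{8} + \frac{\left(-5 + q\right) \frac{1}{-3 + G}}{8} = - \frac{3}{8} + \frac{\frac{1}{-3 + G} \left(-5 + q\right)}{8} = - \frac{3}{8} + \frac{-5 + q}{8 \left(-3 + G\right)}$)
$D{\left(d,Y \right)} = i$ ($D{\left(d,Y \right)} = \sqrt{1 - 2} = \sqrt{-1} = i$)
$n{\left(l,s \right)} = i$
$\left(4 \cdot 4 + 3\right) 7 + n{\left(13,2 \right)} 87 = \left(4 \cdot 4 + 3\right) 7 + i 87 = \left(16 + 3\right) 7 + 87 i = 19 \cdot 7 + 87 i = 133 + 87 i$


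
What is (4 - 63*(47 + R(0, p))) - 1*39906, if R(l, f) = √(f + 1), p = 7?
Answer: -42863 - 126*√2 ≈ -43041.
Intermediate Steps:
R(l, f) = √(1 + f)
(4 - 63*(47 + R(0, p))) - 1*39906 = (4 - 63*(47 + √(1 + 7))) - 1*39906 = (4 - 63*(47 + √8)) - 39906 = (4 - 63*(47 + 2*√2)) - 39906 = (4 + (-2961 - 126*√2)) - 39906 = (-2957 - 126*√2) - 39906 = -42863 - 126*√2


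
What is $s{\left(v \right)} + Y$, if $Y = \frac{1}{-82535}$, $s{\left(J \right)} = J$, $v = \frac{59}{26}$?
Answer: $\frac{4869539}{2145910} \approx 2.2692$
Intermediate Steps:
$v = \frac{59}{26}$ ($v = 59 \cdot \frac{1}{26} = \frac{59}{26} \approx 2.2692$)
$Y = - \frac{1}{82535} \approx -1.2116 \cdot 10^{-5}$
$s{\left(v \right)} + Y = \frac{59}{26} - \frac{1}{82535} = \frac{4869539}{2145910}$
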